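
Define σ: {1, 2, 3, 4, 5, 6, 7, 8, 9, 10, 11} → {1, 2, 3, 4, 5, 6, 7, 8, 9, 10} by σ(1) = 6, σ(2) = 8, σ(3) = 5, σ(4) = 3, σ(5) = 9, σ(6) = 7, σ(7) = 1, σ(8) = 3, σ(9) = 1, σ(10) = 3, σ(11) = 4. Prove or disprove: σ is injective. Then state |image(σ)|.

8

σ(4) = 3 = σ(8) with 4 ≠ 8, so σ is not injective.
The image of σ is {1, 3, 4, 5, 6, 7, 8, 9}, which has 8 elements.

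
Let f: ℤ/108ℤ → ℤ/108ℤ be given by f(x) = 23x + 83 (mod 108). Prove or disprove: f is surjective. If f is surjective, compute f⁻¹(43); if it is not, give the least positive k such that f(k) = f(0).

Since gcd(23, 108) = 1, 23 is invertible modulo 108. Euclid's algorithm: 108 = 4·23 + 16, 23 = 1·16 + 7, 16 = 2·7 + 2, 7 = 3·2 + 1; back-substituting gives 1 = 47·23 − 10·108, so 23⁻¹ ≡ 47 (mod 108).
For any y ∈ ℤ/108ℤ, x = 47(y − 83) mod 108 satisfies f(x) = 23·47(y − 83) + 83 ≡ y (since 23·47 ≡ 1 mod 108). So every y has a preimage.
Hence f is surjective.
Since f is surjective, we compute f⁻¹(43): solve 23x + 83 ≡ 43 (mod 108), i.e. 23x ≡ 68 (mod 108).
Multiplying by 23⁻¹ = 47 gives x ≡ 47·68 = 3196 = 29·108 + 64 ≡ 64 (mod 108).
Check: f(64) = 23·64 + 83 = 1555 = 14·108 + 43 ≡ 43 (mod 108).

64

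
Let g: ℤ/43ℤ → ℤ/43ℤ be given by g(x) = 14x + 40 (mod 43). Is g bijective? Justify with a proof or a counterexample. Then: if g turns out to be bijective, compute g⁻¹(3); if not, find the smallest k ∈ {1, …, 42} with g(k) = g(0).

Recall: g is injective when g(s) = g(t) forces s = t.
If g(s) = g(t), then 14s ≡ 14t (mod 43). Because gcd(14, 43) = 1, we may cancel 14 to get s ≡ t (mod 43).
We now compute 14⁻¹ mod 43 explicitly. Euclid's algorithm: 43 = 3·14 + 1; back-substituting gives 1 = 40·14 − 13·43, so 14⁻¹ ≡ 40 (mod 43).
Then y ↦ 40(y − 40) is a two-sided inverse to g, so every y ∈ ℤ/43ℤ has a preimage.
Hence g is bijective.
Since g is bijective, we find g⁻¹(3): we need 14x ≡ 3 − 40 ≡ 6 (mod 43). Using 14⁻¹ = 40: x ≡ 40·6 = 240 = 5·43 + 25, so x = 25.
Check: g(25) = 14·25 + 40 = 390 = 9·43 + 3 ≡ 3 (mod 43).

25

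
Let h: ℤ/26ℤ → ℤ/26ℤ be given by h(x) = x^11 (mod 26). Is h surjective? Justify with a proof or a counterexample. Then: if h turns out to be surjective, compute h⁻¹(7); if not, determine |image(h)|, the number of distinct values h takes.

15

Computing x^11 mod 26 for each x (by repeated squaring, reducing mod 26 at every step), the values h(0), h(1), …, h(25) are: 0, 1, 20, 9, 10, 21, 24, 15, 18, 3, 4, 19, 12, 13, 14, 7, 22, 23, 8, 11, 2, 5, 16, 17, 6, 25.
Every element of ℤ/26ℤ appears exactly once in this list, so h is a bijection, and in particular surjective.
Since h is surjective, we read off the preimage of 7 from the same table: h(15) = 7, so h⁻¹(7) = 15.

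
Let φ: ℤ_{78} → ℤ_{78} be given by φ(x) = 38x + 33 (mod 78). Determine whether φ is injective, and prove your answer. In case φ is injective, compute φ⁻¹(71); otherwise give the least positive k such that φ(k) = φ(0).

39

We have gcd(38, 78) = 2 > 1. Taking u = 0 and v = 39: φ(0) = 33 and φ(39) = 38·39 + 33 = 1515 ≡ 33 (mod 78).
So φ(0) = φ(39) while 0 ≠ 39, so φ is not injective.
Since φ is not injective, we find the least positive k with φ(k) = φ(0): this means 38k ≡ 0 (mod 78), i.e. 78 ∣ 38k. Since gcd(38, 78) = 2, dividing through by 2 this holds exactly when 39 ∣ 19k, and as gcd(19, 39) = 1, exactly when 39 ∣ k.
The smallest positive such k is 39.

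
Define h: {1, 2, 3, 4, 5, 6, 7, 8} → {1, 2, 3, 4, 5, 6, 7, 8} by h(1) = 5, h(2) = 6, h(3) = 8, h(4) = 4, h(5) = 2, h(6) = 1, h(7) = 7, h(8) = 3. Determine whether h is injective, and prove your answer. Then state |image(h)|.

8

The values h(1), …, h(8) are 5, 6, 8, 4, 2, 1, 7, 3 — all distinct.
So h(u) = h(v) only when u = v, and h is injective.
The image of h is {1, 2, 3, 4, 5, 6, 7, 8}, which has 8 elements.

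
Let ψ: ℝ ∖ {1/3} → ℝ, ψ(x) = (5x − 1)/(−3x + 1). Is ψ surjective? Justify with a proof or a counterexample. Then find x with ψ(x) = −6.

If ψ(x) = −5/3, cross-multiplying gives −3(5x − 1) = 5(−3x + 1), which simplifies to 3 = 5 — false.  So −5/3 has no preimage and ψ is not surjective.
Solving ψ(x) = −6: cross-multiplying gives 5x − 1 = −6(−3x + 1), which rearranges to −13x = −5, so x = 5/13.

5/13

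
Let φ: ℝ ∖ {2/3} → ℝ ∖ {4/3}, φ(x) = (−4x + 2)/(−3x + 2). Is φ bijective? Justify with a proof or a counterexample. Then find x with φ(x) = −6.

Suppose φ(u) = φ(v). Cross-multiplying: (−4u + 2)(−3v + 2) = (−4v + 2)(−3u + 2).
Expanding both sides and cancelling the symmetric terms leaves −2·(u − v) = 0. Since −2 ≠ 0, u = v. Hence φ is injective.
For any y ≠ 4/3, solving y(−3x + 2) = −4x + 2 for x gives a well-defined x ≠ 2/3. So φ is surjective.
Thus φ is bijective.
Solving φ(x) = −6: cross-multiplying gives −4x + 2 = −6(−3x + 2), which rearranges to −22x = −14, so x = 7/11.

7/11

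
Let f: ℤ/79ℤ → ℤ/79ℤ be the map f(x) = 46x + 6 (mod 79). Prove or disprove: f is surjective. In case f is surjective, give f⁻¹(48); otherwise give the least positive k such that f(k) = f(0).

49

Since gcd(46, 79) = 1, 46 is invertible modulo 79. Euclid's algorithm: 79 = 1·46 + 33, 46 = 1·33 + 13, 33 = 2·13 + 7, 13 = 1·7 + 6, 7 = 1·6 + 1; back-substituting gives 1 = 67·46 − 39·79, so 46⁻¹ ≡ 67 (mod 79).
For any y ∈ ℤ/79ℤ, x = 67(y − 6) mod 79 satisfies f(x) = 46·67(y − 6) + 6 ≡ y (since 46·67 ≡ 1 mod 79). So every y has a preimage.
Therefore f is surjective.
Since f is surjective, we find f⁻¹(48): we need 46x ≡ 48 − 6 ≡ 42 (mod 79). Using 46⁻¹ = 67: x ≡ 67·42 = 2814 = 35·79 + 49, so x = 49.
Check: f(49) = 46·49 + 6 = 2260 = 28·79 + 48 ≡ 48 (mod 79).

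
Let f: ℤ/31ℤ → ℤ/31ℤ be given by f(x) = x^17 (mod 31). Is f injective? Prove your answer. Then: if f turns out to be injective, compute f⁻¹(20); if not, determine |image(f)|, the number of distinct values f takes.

Since 31 is prime, the nonzero elements of ℤ/31ℤ form a cyclic group of order 30.
As gcd(17, 30) = 1, raising to the 17th power is a bijection on this group: if a^17 ≡ b^17 then (ab^{−1})^17 = 1, and the only element of order dividing gcd(17, 30) = 1 is 1, so a = b.
With f(0) = 0 this makes f injective on all of ℤ/31ℤ, hence bijective (finite equal-size domain and codomain). In particular f is injective.
Since f is injective, we find the preimage of 20. The inverse of x ↦ x^17 on (ℤ/31ℤ)^× is x ↦ x^23, because 17·23 = 391 = 13·30 + 1 ≡ 1 (mod 30) and x^{30} = 1 for x ≠ 0 (Fermat). So f⁻¹(20) = 20^23 mod 31.
Repeated squaring mod 31: 20^1 ≡ 20, 20^2 ≡ 20² = 400 ≡ 28, 20^4 ≡ 28² = 784 ≡ 9, 20^8 ≡ 9² = 81 ≡ 19, 20^16 ≡ 19² = 361 ≡ 20. Since 23 = 16 + 4 + 2 + 1, 20^23 ≡ 20·9·28·20: 20·9 = 180 ≡ 25, then 25·28 = 700 ≡ 18, then 18·20 = 360 ≡ 19. So 20^23 ≡ 19 (mod 31).
Hence f⁻¹(20) = 19.

19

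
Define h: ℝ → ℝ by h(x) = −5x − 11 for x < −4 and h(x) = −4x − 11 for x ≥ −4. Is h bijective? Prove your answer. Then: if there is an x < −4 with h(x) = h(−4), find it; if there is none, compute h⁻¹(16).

Both pieces are strictly decreasing (slopes −5 and −4), so each is injective on its own interval.
The left piece maps (−∞, −4) onto (9, ∞); the right piece maps [−4, ∞) onto (−∞, 5].
The images leave a gap (9 has no preimage), so h is not surjective, hence not bijective.
Because the two images are disjoint, no x < −4 has h(x) = h(−4), so we compute h⁻¹(16): 16 lies in (9, ∞), so solve −5x − 11 = 16: x = (16 + 11)/(−5) = −27/5.

-27/5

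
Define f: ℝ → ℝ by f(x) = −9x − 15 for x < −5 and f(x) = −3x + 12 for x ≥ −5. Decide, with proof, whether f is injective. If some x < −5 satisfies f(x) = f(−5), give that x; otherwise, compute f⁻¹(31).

-46/9

Both pieces are strictly decreasing (slopes −9 and −3), so each is injective on its own interval.
The left piece maps (−∞, −5) onto (30, ∞); the right piece maps [−5, ∞) onto (−∞, 27].
These images are disjoint, so no value is attained by both pieces. Hence f is injective.
Because the two images are disjoint, no x < −5 has f(x) = f(−5), so we compute f⁻¹(31): 31 lies in (30, ∞), so solve −9x − 15 = 31: x = (31 + 15)/(−9) = −46/9.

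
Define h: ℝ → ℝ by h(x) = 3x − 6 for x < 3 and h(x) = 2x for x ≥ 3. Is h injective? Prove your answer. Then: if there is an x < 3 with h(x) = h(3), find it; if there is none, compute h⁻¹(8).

4

Both pieces are strictly increasing (slopes 3 and 2), so each is injective on its own interval.
The left piece maps (−∞, 3) onto (−∞, 3); the right piece maps [3, ∞) onto [6, ∞).
These images are disjoint, so no value is attained by both pieces. Hence h is injective.
Because the two images are disjoint, no x < 3 has h(x) = h(3), so we compute h⁻¹(8): 8 lies in [6, ∞), so solve 2x = 8: x = (8 − 0)/2 = 4.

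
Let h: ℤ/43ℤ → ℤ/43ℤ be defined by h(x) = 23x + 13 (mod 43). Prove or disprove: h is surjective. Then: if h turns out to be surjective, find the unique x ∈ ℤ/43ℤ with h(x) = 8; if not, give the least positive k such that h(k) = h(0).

11

By definition, h is surjective if every y in the codomain equals h(x) for some x in the domain.
Since gcd(23, 43) = 1, 23 is invertible modulo 43. Euclid's algorithm: 43 = 1·23 + 20, 23 = 1·20 + 3, 20 = 6·3 + 2, 3 = 1·2 + 1; back-substituting gives 1 = 15·23 − 8·43, so 23⁻¹ ≡ 15 (mod 43).
For any y ∈ ℤ/43ℤ, x = 15(y − 13) mod 43 satisfies h(x) = 23·15(y − 13) + 13 ≡ y (since 23·15 ≡ 1 mod 43). So every y has a preimage.
So h is surjective.
Since h is surjective, we find h⁻¹(8): we need 23x ≡ 8 − 13 ≡ 38 (mod 43). Using 23⁻¹ = 15: x ≡ 15·38 = 570 = 13·43 + 11, so x = 11.
Check: h(11) = 23·11 + 13 = 266 = 6·43 + 8 ≡ 8 (mod 43).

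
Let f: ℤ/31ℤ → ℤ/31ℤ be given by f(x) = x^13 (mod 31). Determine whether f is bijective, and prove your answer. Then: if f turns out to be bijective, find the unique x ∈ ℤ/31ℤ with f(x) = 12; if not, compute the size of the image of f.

Since 31 is prime, the nonzero elements of ℤ/31ℤ form a cyclic group of order 30.
As gcd(13, 30) = 1, raising to the 13th power is a bijection on this group: if s^13 ≡ t^13 then (st^{−1})^13 = 1, and the only element of order dividing gcd(13, 30) = 1 is 1, so s = t.
With f(0) = 0 this makes f injective on all of ℤ/31ℤ, hence bijective (finite equal-size domain and codomain). In particular f is bijective.
Since f is bijective, we find the preimage of 12. The inverse of x ↦ x^13 on (ℤ/31ℤ)^× is x ↦ x^7, because 13·7 = 91 = 3·30 + 1 ≡ 1 (mod 30) and x^{30} = 1 for x ≠ 0 (Fermat). So f⁻¹(12) = 12^7 mod 31.
Repeated squaring mod 31: 12^1 ≡ 12, 12^2 ≡ 12² = 144 ≡ 20, 12^4 ≡ 20² = 400 ≡ 28. Since 7 = 4 + 2 + 1, 12^7 ≡ 28·20·12: 28·20 = 560 ≡ 2, then 2·12 = 24. So 12^7 ≡ 24 (mod 31).
Hence f⁻¹(12) = 24.

24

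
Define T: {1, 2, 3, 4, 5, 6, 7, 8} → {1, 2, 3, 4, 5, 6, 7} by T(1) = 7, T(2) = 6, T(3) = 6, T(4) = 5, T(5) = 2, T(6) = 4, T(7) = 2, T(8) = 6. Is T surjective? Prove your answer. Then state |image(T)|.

5

No element maps to 1, so T is not surjective.
The image of T is {2, 4, 5, 6, 7}, which has 5 elements.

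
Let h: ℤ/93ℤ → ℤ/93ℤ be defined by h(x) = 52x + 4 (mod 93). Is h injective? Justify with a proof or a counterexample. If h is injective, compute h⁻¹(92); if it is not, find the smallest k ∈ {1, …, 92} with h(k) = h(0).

Recall that h is injective if h(a) = h(b) implies a = b.
If h(a) = h(b), then 52a ≡ 52b (mod 93). Because gcd(52, 93) = 1, we may cancel 52 to get a ≡ b (mod 93).
Hence h is injective.
We now compute 52⁻¹ mod 93 explicitly. Euclid's algorithm: 93 = 1·52 + 41, 52 = 1·41 + 11, 41 = 3·11 + 8, 11 = 1·8 + 3, 8 = 2·3 + 2, 3 = 1·2 + 1; back-substituting gives 1 = 34·52 − 19·93, so 52⁻¹ ≡ 34 (mod 93).
Since h is injective, we compute h⁻¹(92): solve 52x + 4 ≡ 92 (mod 93), i.e. 52x ≡ 88 (mod 93).
Multiplying by 52⁻¹ = 34 gives x ≡ 34·88 = 2992 = 32·93 + 16 ≡ 16 (mod 93).
Check: h(16) = 52·16 + 4 = 836 = 8·93 + 92 ≡ 92 (mod 93).

16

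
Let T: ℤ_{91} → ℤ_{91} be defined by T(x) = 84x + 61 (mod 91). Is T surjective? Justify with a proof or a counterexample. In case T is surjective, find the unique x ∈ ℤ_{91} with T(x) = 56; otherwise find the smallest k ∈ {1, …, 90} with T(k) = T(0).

13

Since gcd(84, 91) = 7, we have 84x ≡ 0 (mod 7) for all x, so T(x) ≡ 5 (mod 7).
But 0 ≢ 5 (mod 7), so 0 ∈ ℤ_{91} has no preimage. So T is not surjective.
Since T is not surjective, we find the least positive k with T(k) = T(0): this means 84k ≡ 0 (mod 91), i.e. 91 ∣ 84k. Since gcd(84, 91) = 7, dividing through by 7 this holds exactly when 13 ∣ 12k, and as gcd(12, 13) = 1, exactly when 13 ∣ k.
The smallest positive such k is 13.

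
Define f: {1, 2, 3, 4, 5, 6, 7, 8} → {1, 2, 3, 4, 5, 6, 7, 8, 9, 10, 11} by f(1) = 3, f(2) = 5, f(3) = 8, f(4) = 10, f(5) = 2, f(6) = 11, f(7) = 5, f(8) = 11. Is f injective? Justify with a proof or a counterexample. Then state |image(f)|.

f(2) = 5 = f(7) with 2 ≠ 7, so f is not injective.
The image of f is {2, 3, 5, 8, 10, 11}, which has 6 elements.

6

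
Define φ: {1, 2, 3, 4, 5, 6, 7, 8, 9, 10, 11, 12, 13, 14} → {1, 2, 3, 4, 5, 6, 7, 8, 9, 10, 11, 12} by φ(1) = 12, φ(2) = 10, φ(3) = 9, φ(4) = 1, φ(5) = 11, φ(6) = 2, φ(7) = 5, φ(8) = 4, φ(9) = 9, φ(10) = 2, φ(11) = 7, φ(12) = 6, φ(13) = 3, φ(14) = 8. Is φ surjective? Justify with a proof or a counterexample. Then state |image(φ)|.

Every element of the codomain has a preimage: 1 = φ(4), 2 = φ(6), 3 = φ(13), 4 = φ(8), 5 = φ(7), 6 = φ(12), 7 = φ(11), 8 = φ(14), 9 = φ(3), 10 = φ(2), 11 = φ(5), 12 = φ(1).
Hence φ is surjective.
The image of φ is {1, 2, 3, 4, 5, 6, 7, 8, 9, 10, 11, 12}, which has 12 elements.

12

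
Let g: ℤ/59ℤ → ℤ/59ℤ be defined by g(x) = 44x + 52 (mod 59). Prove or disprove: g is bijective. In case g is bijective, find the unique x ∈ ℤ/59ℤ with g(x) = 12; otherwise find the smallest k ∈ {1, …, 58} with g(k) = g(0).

42

By definition, injectivity means: for all x_1, x_2 in the domain, g(x_1) = g(x_2) implies x_1 = x_2.
If g(x_1) = g(x_2), then 44x_1 ≡ 44x_2 (mod 59). Because gcd(44, 59) = 1, we may cancel 44 to get x_1 ≡ x_2 (mod 59).
We now compute 44⁻¹ mod 59 explicitly. Euclid's algorithm: 59 = 1·44 + 15, 44 = 2·15 + 14, 15 = 1·14 + 1; back-substituting gives 1 = 55·44 − 41·59, so 44⁻¹ ≡ 55 (mod 59).
Then y ↦ 55(y − 52) is a two-sided inverse to g, so every y ∈ ℤ/59ℤ has a preimage.
So g is bijective.
Since g is bijective, we compute g⁻¹(12): solve 44x + 52 ≡ 12 (mod 59), i.e. 44x ≡ 19 (mod 59).
Multiplying by 44⁻¹ = 55 gives x ≡ 55·19 = 1045 = 17·59 + 42 ≡ 42 (mod 59).
Check: g(42) = 44·42 + 52 = 1900 = 32·59 + 12 ≡ 12 (mod 59).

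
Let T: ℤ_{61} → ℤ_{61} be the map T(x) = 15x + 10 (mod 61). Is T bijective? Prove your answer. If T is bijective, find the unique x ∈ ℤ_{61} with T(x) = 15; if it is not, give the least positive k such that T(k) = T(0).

41

Suppose T(s) = T(t) in ℤ_{61}. Then 15s + 10 ≡ 15t + 10 (mod 61), thus 15(s − t) ≡ 0 (mod 61).
Since gcd(15, 61) = 1, 15 is invertible modulo 61, hence s − t ≡ 0 (mod 61), i.e. s = t.
We now compute 15⁻¹ mod 61 explicitly. Euclid's algorithm: 61 = 4·15 + 1; back-substituting gives 1 = 57·15 − 14·61, so 15⁻¹ ≡ 57 (mod 61).
For any y ∈ ℤ_{61}, x = 57(y − 10) mod 61 satisfies T(x) = 15·57(y − 10) + 10 ≡ y (since 15·57 ≡ 1 mod 61). So every y has a preimage.
Hence T is bijective.
Since T is bijective, we find T⁻¹(15): we need 15x ≡ 15 − 10 ≡ 5 (mod 61). Using 15⁻¹ = 57: x ≡ 57·5 = 285 = 4·61 + 41, so x = 41.
Check: T(41) = 15·41 + 10 = 625 = 10·61 + 15 ≡ 15 (mod 61).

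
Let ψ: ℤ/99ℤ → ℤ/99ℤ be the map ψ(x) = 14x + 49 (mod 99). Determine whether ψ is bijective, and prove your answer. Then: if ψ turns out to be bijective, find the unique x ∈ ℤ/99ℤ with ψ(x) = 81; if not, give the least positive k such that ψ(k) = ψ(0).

73

Recall that injectivity means: for all a, b in the domain, ψ(a) = ψ(b) implies a = b.
If ψ(a) = ψ(b), then 14a ≡ 14b (mod 99). Because gcd(14, 99) = 1, we may cancel 14 to get a ≡ b (mod 99).
We now compute 14⁻¹ mod 99 explicitly. Euclid's algorithm: 99 = 7·14 + 1; back-substituting gives 1 = 92·14 − 13·99, so 14⁻¹ ≡ 92 (mod 99).
Then y ↦ 92(y − 49) is a two-sided inverse to ψ, so every y ∈ ℤ/99ℤ has a preimage.
Thus ψ is bijective.
Since ψ is bijective, we compute ψ⁻¹(81): solve 14x + 49 ≡ 81 (mod 99), i.e. 14x ≡ 32 (mod 99).
Multiplying by 14⁻¹ = 92 gives x ≡ 92·32 = 2944 = 29·99 + 73 ≡ 73 (mod 99).
Check: ψ(73) = 14·73 + 49 = 1071 = 10·99 + 81 ≡ 81 (mod 99).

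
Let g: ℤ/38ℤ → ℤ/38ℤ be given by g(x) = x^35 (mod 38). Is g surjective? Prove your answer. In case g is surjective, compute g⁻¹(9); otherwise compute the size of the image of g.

17

Computing x^35 mod 38 for each x (by repeated squaring, reducing mod 38 at every step), the values g(0), g(1), …, g(37) are: 0, 1, 10, 13, 24, 23, 16, 11, 12, 17, 2, 7, 8, 3, 34, 33, 6, 9, 18, 19, 20, 29, 32, 5, 4, 35, 30, 31, 36, 21, 26, 27, 22, 15, 14, 25, 28, 37.
Every element of ℤ/38ℤ appears exactly once in this list, so g is a bijection, and in particular surjective.
Since g is surjective, we read off the preimage of 9 from the same table: g(17) = 9, so g⁻¹(9) = 17.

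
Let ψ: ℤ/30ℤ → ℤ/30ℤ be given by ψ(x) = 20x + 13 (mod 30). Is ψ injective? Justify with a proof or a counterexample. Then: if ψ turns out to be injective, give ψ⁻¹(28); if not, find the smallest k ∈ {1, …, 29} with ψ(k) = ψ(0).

3

We have gcd(20, 30) = 10 > 1. Taking u = 0 and v = 3: ψ(0) = 13 and ψ(3) = 20·3 + 13 = 73 ≡ 13 (mod 30).
So ψ(0) = ψ(3) while 0 ≠ 3, therefore ψ is not injective.
Since ψ is not injective, we find the least positive k with ψ(k) = ψ(0): this means 20k ≡ 0 (mod 30), i.e. 30 ∣ 20k. Since gcd(20, 30) = 10, dividing through by 10 this holds exactly when 3 ∣ 2k, and as gcd(2, 3) = 1, exactly when 3 ∣ k.
The smallest positive such k is 3.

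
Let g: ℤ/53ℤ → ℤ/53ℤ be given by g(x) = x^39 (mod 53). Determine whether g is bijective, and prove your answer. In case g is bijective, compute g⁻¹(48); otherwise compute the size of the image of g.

5

g(2): Repeated squaring mod 53: 2^1 ≡ 2, 2^2 ≡ 2² = 4, 2^4 ≡ 4² = 16, 2^8 ≡ 16² = 256 ≡ 44, 2^16 ≡ 44² = 1936 ≡ 28, 2^32 ≡ 28² = 784 ≡ 42. Since 39 = 32 + 4 + 2 + 1, 2^39 ≡ 42·16·4·2: 42·16 = 672 ≡ 36, then 36·4 = 144 ≡ 38, then 38·2 = 76 ≡ 23. So 2^39 ≡ 23 (mod 53).
g(3): Repeated squaring mod 53: 3^1 ≡ 3, 3^2 ≡ 3² = 9, 3^4 ≡ 9² = 81 ≡ 28, 3^8 ≡ 28² = 784 ≡ 42, 3^16 ≡ 42² = 1764 ≡ 15, 3^32 ≡ 15² = 225 ≡ 13. Since 39 = 32 + 4 + 2 + 1, 3^39 ≡ 13·28·9·3: 13·28 = 364 ≡ 46, then 46·9 = 414 ≡ 43, then 43·3 = 129 ≡ 23. So 3^39 ≡ 23 (mod 53).
So g(2) = g(3) = 23 while 2 ≠ 3, therefore g is not injective, hence not bijective.
Since g is not bijective, we determine |image(g)|. Computing x^39 mod 53 for each x (by repeated squaring, reducing mod 53 at every step), the values g(0), g(1), …, g(52) are: 0, 1, 23, 23, 52, 30, 52, 52, 30, 52, 1, 52, 30, 1, 30, 1, 1, 52, 30, 23, 23, 30, 30, 30, 1, 52, 23, 30, 1, 52, 23, 23, 23, 30, 30, 23, 1, 52, 52, 23, 52, 23, 1, 52, 1, 23, 1, 1, 23, 1, 30, 30, 52.
The distinct values are {0, 1, 23, 30, 52}; there are 5 of them.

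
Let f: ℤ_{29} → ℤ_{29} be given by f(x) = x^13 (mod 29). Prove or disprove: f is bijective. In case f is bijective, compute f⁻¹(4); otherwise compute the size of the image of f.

Since 29 is prime, the nonzero elements of ℤ_{29} form a cyclic group of order 28.
As gcd(13, 28) = 1, raising to the 13th power is a bijection on this group: if s^13 ≡ t^13 then (st^{−1})^13 = 1, and the only element of order dividing gcd(13, 28) = 1 is 1, so s = t.
With f(0) = 0 this makes f injective on all of ℤ_{29}, hence bijective (finite equal-size domain and codomain). In particular f is bijective.
Since f is bijective, we find the preimage of 4. The inverse of x ↦ x^13 on (ℤ_{29})^× is x ↦ x^13, because 13·13 = 169 = 6·28 + 1 ≡ 1 (mod 28) and x^{28} = 1 for x ≠ 0 (Fermat). So f⁻¹(4) = 4^13 mod 29.
Repeated squaring mod 29: 4^1 ≡ 4, 4^2 ≡ 4² = 16, 4^4 ≡ 16² = 256 ≡ 24, 4^8 ≡ 24² = 576 ≡ 25. Since 13 = 8 + 4 + 1, 4^13 ≡ 25·24·4: 25·24 = 600 ≡ 20, then 20·4 = 80 ≡ 22. So 4^13 ≡ 22 (mod 29).
Hence f⁻¹(4) = 22.

22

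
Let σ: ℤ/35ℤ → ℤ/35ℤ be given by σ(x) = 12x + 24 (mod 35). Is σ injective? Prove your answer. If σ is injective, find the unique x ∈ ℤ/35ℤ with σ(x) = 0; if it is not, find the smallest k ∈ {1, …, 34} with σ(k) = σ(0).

Suppose σ(u) = σ(v) in ℤ/35ℤ. Then 12u + 24 ≡ 12v + 24 (mod 35), hence 12(u − v) ≡ 0 (mod 35).
Since gcd(12, 35) = 1, 12 is invertible modulo 35, therefore u − v ≡ 0 (mod 35), i.e. u = v.
So σ is injective.
We now compute 12⁻¹ mod 35 explicitly. Euclid's algorithm: 35 = 2·12 + 11, 12 = 1·11 + 1; back-substituting gives 1 = 3·12 − 1·35, so 12⁻¹ ≡ 3 (mod 35).
Since σ is injective, we compute σ⁻¹(0): solve 12x + 24 ≡ 0 (mod 35), i.e. 12x ≡ 11 (mod 35).
Multiplying by 12⁻¹ = 3 gives x ≡ 3·11 = 33 ≡ 33 (mod 35).
Check: σ(33) = 12·33 + 24 = 420 = 12·35 + 0 ≡ 0 (mod 35).

33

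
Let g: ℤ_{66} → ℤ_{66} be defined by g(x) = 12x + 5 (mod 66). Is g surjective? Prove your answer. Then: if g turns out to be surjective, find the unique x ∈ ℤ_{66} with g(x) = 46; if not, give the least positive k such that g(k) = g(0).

Recall that g is surjective if every y in the codomain equals g(x) for some x in the domain.
Since gcd(12, 66) = 6, we have 12x ≡ 0 (mod 6) for all x, so g(x) ≡ 5 (mod 6).
But 0 ≢ 5 (mod 6), so 0 ∈ ℤ_{66} has no preimage. Hence g is not surjective.
Since g is not surjective, we find the least positive k with g(k) = g(0): this means 12k ≡ 0 (mod 66), i.e. 66 ∣ 12k. Since gcd(12, 66) = 6, dividing through by 6 this holds exactly when 11 ∣ 2k, and as gcd(2, 11) = 1, exactly when 11 ∣ k.
The smallest positive such k is 11.

11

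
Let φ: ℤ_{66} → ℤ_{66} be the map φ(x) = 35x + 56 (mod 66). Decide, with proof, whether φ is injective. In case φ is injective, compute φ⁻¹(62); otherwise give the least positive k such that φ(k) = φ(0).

Suppose φ(u) = φ(v) in ℤ_{66}. Then 35u + 56 ≡ 35v + 56 (mod 66), hence 35(u − v) ≡ 0 (mod 66).
Since gcd(35, 66) = 1, 35 is invertible modulo 66, thus u − v ≡ 0 (mod 66), i.e. u = v.
Thus φ is injective.
We now compute 35⁻¹ mod 66 explicitly. Euclid's algorithm: 66 = 1·35 + 31, 35 = 1·31 + 4, 31 = 7·4 + 3, 4 = 1·3 + 1; back-substituting gives 1 = 17·35 − 9·66, so 35⁻¹ ≡ 17 (mod 66).
Since φ is injective, we find φ⁻¹(62): we need 35x ≡ 62 − 56 ≡ 6 (mod 66). Using 35⁻¹ = 17: x ≡ 17·6 = 102 = 1·66 + 36, so x = 36.
Check: φ(36) = 35·36 + 56 = 1316 = 19·66 + 62 ≡ 62 (mod 66).

36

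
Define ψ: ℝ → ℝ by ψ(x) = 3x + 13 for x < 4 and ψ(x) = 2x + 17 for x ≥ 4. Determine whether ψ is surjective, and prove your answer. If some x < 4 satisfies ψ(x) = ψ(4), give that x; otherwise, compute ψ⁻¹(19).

Both pieces are strictly increasing (slopes 3 and 2), so each is injective on its own interval.
The left piece maps (−∞, 4) onto (−∞, 25); the right piece maps [4, ∞) onto [25, ∞).
These images together cover ℝ, so ψ is surjective.
Because the two images are disjoint, no x < 4 has ψ(x) = ψ(4), so we compute ψ⁻¹(19): 19 lies in (−∞, 25), so solve 3x + 13 = 19: x = (19 − 13)/3 = 2.

2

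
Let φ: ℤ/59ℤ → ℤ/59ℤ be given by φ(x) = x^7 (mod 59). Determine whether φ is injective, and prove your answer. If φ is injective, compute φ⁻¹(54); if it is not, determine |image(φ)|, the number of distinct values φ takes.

Since 59 is prime, the nonzero elements of ℤ/59ℤ form a cyclic group of order 58.
As gcd(7, 58) = 1, raising to the 7th power is a bijection on this group: if u^7 ≡ v^7 then (uv^{−1})^7 = 1, and the only element of order dividing gcd(7, 58) = 1 is 1, so u = v.
With φ(0) = 0 this makes φ injective on all of ℤ/59ℤ, hence bijective (finite equal-size domain and codomain). In particular φ is injective.
Since φ is injective, we find the preimage of 54. The inverse of x ↦ x^7 on (ℤ/59ℤ)^× is x ↦ x^25, because 7·25 = 175 = 3·58 + 1 ≡ 1 (mod 58) and x^{58} = 1 for x ≠ 0 (Fermat). So φ⁻¹(54) = 54^25 mod 59.
Repeated squaring mod 59: 54^1 ≡ 54, 54^2 ≡ 54² = 2916 ≡ 25, 54^4 ≡ 25² = 625 ≡ 35, 54^8 ≡ 35² = 1225 ≡ 45, 54^16 ≡ 45² = 2025 ≡ 19. Since 25 = 16 + 8 + 1, 54^25 ≡ 19·45·54: 19·45 = 855 ≡ 29, then 29·54 = 1566 ≡ 32. So 54^25 ≡ 32 (mod 59).
Hence φ⁻¹(54) = 32.

32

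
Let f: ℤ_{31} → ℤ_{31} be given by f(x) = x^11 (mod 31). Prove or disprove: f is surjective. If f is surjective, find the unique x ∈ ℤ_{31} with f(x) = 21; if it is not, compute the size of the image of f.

Since 31 is prime, the nonzero elements of ℤ_{31} form a cyclic group of order 30.
As gcd(11, 30) = 1, raising to the 11th power is a bijection on this group: if x_1^11 ≡ x_2^11 then (x_1x_2^{−1})^11 = 1, and the only element of order dividing gcd(11, 30) = 1 is 1, so x_1 = x_2.
With f(0) = 0 this makes f injective on all of ℤ_{31}, hence bijective (finite equal-size domain and codomain). In particular f is surjective.
Since f is surjective, we find the preimage of 21. The inverse of x ↦ x^11 on (ℤ_{31})^× is x ↦ x^11, because 11·11 = 121 = 4·30 + 1 ≡ 1 (mod 30) and x^{30} = 1 for x ≠ 0 (Fermat). So f⁻¹(21) = 21^11 mod 31.
Repeated squaring mod 31: 21^1 ≡ 21, 21^2 ≡ 21² = 441 ≡ 7, 21^4 ≡ 7² = 49 ≡ 18, 21^8 ≡ 18² = 324 ≡ 14. Since 11 = 8 + 2 + 1, 21^11 ≡ 14·7·21: 14·7 = 98 ≡ 5, then 5·21 = 105 ≡ 12. So 21^11 ≡ 12 (mod 31).
Hence f⁻¹(21) = 12.

12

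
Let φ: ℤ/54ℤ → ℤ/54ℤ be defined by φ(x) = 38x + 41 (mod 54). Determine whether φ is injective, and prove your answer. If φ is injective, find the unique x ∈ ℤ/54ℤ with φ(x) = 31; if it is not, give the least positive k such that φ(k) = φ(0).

27

We have gcd(38, 54) = 2 > 1. Taking u = 0 and v = 27: φ(0) = 41 and φ(27) = 38·27 + 41 = 1067 ≡ 41 (mod 54).
So φ(0) = φ(27) while 0 ≠ 27, so φ is not injective.
Since φ is not injective, we find the least positive k with φ(k) = φ(0): this means 38k ≡ 0 (mod 54), i.e. 54 ∣ 38k. Since gcd(38, 54) = 2, dividing through by 2 this holds exactly when 27 ∣ 19k, and as gcd(19, 27) = 1, exactly when 27 ∣ k.
The smallest positive such k is 27.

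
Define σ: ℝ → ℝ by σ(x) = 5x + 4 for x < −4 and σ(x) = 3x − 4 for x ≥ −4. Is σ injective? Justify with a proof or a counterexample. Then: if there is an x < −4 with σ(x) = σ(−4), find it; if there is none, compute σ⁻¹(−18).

Both pieces are strictly increasing (slopes 5 and 3), so each is injective on its own interval.
The left piece maps (−∞, −4) onto (−∞, −16); the right piece maps [−4, ∞) onto [−16, ∞).
These images are disjoint, so no value is attained by both pieces. Hence σ is injective.
Because the two images are disjoint, no x < −4 has σ(x) = σ(−4), so we compute σ⁻¹(−18): −18 lies in (−∞, −16), so solve 5x + 4 = −18: x = (−18 − 4)/5 = −22/5.

-22/5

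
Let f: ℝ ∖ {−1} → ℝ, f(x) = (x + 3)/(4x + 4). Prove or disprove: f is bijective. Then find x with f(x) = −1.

If f(x) = 1/4, cross-multiplying gives 4(x + 3) = 1(4x + 4), which simplifies to 12 = 4 — false.  So 1/4 has no preimage and f is not surjective.
Thus f is not bijective.
Solving f(x) = −1: cross-multiplying gives x + 3 = −1(4x + 4), which rearranges to 5x = −7, so x = −7/5.

-7/5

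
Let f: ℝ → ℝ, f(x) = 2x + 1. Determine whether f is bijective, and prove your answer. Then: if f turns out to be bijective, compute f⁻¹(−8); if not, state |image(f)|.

Suppose f(x_1) = f(x_2). Then 2x_1 + 1 = 2x_2 + 1, hence 2x_1 = 2x_2, thus x_1 = x_2.
For any y ∈ ℝ, x = (y − 1)/2 satisfies f(x) = y.
Thus f is bijective.
Since f is bijective, we compute f⁻¹(−8) = (−8 − 1)/2 = −9/2.

-9/2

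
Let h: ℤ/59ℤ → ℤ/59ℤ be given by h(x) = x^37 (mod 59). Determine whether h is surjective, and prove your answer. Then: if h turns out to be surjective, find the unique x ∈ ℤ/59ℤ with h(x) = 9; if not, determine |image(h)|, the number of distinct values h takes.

Since 59 is prime, the nonzero elements of ℤ/59ℤ form a cyclic group of order 58.
As gcd(37, 58) = 1, raising to the 37th power is a bijection on this group: if u^37 ≡ v^37 then (uv^{−1})^37 = 1, and the only element of order dividing gcd(37, 58) = 1 is 1, so u = v.
With h(0) = 0 this makes h injective on all of ℤ/59ℤ, hence bijective (finite equal-size domain and codomain). In particular h is surjective.
Since h is surjective, we find the preimage of 9. The inverse of x ↦ x^37 on (ℤ/59ℤ)^× is x ↦ x^11, because 37·11 = 407 = 7·58 + 1 ≡ 1 (mod 58) and x^{58} = 1 for x ≠ 0 (Fermat). So h⁻¹(9) = 9^11 mod 59.
Repeated squaring mod 59: 9^1 ≡ 9, 9^2 ≡ 9² = 81 ≡ 22, 9^4 ≡ 22² = 484 ≡ 12, 9^8 ≡ 12² = 144 ≡ 26. Since 11 = 8 + 2 + 1, 9^11 ≡ 26·22·9: 26·22 = 572 ≡ 41, then 41·9 = 369 ≡ 15. So 9^11 ≡ 15 (mod 59).
Hence h⁻¹(9) = 15.

15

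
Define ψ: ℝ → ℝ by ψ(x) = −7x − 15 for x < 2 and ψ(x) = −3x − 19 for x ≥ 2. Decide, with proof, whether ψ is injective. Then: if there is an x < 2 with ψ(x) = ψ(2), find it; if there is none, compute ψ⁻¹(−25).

Both pieces are strictly decreasing (slopes −7 and −3), so each is injective on its own interval.
The left piece maps (−∞, 2) onto (−29, ∞); the right piece maps [2, ∞) onto (−∞, −25].
These images overlap. In particular ψ(2) = −25 (right piece), and solving −7x − 15 = −25 on the left piece gives x = 10/7 < 2.
So ψ(10/7) = ψ(2) with 10/7 ≠ 2, and ψ is not injective. This x = 10/7 is the requested value below 2.

10/7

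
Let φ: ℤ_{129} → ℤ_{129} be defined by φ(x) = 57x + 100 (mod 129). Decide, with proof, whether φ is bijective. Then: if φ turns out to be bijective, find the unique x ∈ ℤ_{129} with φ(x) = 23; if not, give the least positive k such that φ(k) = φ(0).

43

We have gcd(57, 129) = 3 > 1. Taking s = 0 and t = 43: φ(0) = 100 and φ(43) = 57·43 + 100 = 2551 ≡ 100 (mod 129).
So φ(0) = φ(43) while 0 ≠ 43, so φ is not injective, hence not bijective.
Since φ is not bijective, we find the least positive k with φ(k) = φ(0): this means 57k ≡ 0 (mod 129), i.e. 129 ∣ 57k. Since gcd(57, 129) = 3, dividing through by 3 this holds exactly when 43 ∣ 19k, and as gcd(19, 43) = 1, exactly when 43 ∣ k.
The smallest positive such k is 43.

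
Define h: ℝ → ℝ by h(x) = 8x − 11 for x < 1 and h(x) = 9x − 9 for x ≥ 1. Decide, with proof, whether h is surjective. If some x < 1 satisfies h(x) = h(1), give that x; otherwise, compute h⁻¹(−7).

Both pieces are strictly increasing (slopes 8 and 9), so each is injective on its own interval.
The left piece maps (−∞, 1) onto (−∞, −3); the right piece maps [1, ∞) onto [0, ∞).
The union (−∞, −3) ∪ [0, ∞) omits the interval between −3 and 0; in particular −3 has no preimage. So h is not surjective.
Because the two images are disjoint, no x < 1 has h(x) = h(1), so we compute h⁻¹(−7): −7 lies in (−∞, −3), so solve 8x − 11 = −7: x = (−7 + 11)/8 = 1/2.

1/2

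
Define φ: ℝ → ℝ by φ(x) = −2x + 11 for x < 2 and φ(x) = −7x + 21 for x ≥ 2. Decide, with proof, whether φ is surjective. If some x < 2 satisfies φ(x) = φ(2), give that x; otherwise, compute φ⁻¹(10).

Both pieces are strictly decreasing (slopes −2 and −7), so each is injective on its own interval.
The left piece maps (−∞, 2) onto (7, ∞); the right piece maps [2, ∞) onto (−∞, 7].
These images together cover ℝ, so φ is surjective.
Because the two images are disjoint, no x < 2 has φ(x) = φ(2), so we compute φ⁻¹(10): 10 lies in (7, ∞), so solve −2x + 11 = 10: x = (10 − 11)/(−2) = 1/2.

1/2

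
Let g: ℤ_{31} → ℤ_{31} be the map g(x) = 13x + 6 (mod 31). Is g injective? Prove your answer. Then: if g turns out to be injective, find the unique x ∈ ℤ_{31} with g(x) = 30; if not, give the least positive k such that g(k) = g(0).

If g(u) = g(v), then 13u ≡ 13v (mod 31). Because gcd(13, 31) = 1, we may cancel 13 to get u ≡ v (mod 31).
Thus g is injective.
We now compute 13⁻¹ mod 31 explicitly. Euclid's algorithm: 31 = 2·13 + 5, 13 = 2·5 + 3, 5 = 1·3 + 2, 3 = 1·2 + 1; back-substituting gives 1 = 12·13 − 5·31, so 13⁻¹ ≡ 12 (mod 31).
Since g is injective, we find g⁻¹(30): we need 13x ≡ 30 − 6 ≡ 24 (mod 31). Using 13⁻¹ = 12: x ≡ 12·24 = 288 = 9·31 + 9, so x = 9.
Check: g(9) = 13·9 + 6 = 123 = 3·31 + 30 ≡ 30 (mod 31).

9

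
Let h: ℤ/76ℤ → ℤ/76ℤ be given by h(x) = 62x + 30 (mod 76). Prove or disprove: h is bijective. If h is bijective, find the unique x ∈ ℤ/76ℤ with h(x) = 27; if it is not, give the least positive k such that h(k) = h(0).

38

Recall that injectivity means: for all u, v in the domain, h(u) = h(v) implies u = v.
We have gcd(62, 76) = 2 > 1. Taking u = 0 and v = 38: h(0) = 30 and h(38) = 62·38 + 30 = 2386 ≡ 30 (mod 76).
So h(0) = h(38) while 0 ≠ 38, so h is not injective, hence not bijective.
Since h is not bijective, we find the least positive k with h(k) = h(0): this means 62k ≡ 0 (mod 76), i.e. 76 ∣ 62k. Since gcd(62, 76) = 2, dividing through by 2 this holds exactly when 38 ∣ 31k, and as gcd(31, 38) = 1, exactly when 38 ∣ k.
The smallest positive such k is 38.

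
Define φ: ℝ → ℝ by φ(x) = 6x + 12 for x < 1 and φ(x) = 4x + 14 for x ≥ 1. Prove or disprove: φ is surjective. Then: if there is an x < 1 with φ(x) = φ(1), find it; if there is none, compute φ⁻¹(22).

2

Both pieces are strictly increasing (slopes 6 and 4), so each is injective on its own interval.
The left piece maps (−∞, 1) onto (−∞, 18); the right piece maps [1, ∞) onto [18, ∞).
These images together cover ℝ, so φ is surjective.
Because the two images are disjoint, no x < 1 has φ(x) = φ(1), so we compute φ⁻¹(22): 22 lies in [18, ∞), so solve 4x + 14 = 22: x = (22 − 14)/4 = 2.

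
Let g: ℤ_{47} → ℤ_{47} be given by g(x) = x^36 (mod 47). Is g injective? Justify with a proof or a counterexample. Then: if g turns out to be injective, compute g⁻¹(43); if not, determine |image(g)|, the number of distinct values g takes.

g(23): Repeated squaring mod 47: 23^1 ≡ 23, 23^2 ≡ 23² = 529 ≡ 12, 23^4 ≡ 12² = 144 ≡ 3, 23^8 ≡ 3² = 9, 23^16 ≡ 9² = 81 ≡ 34, 23^32 ≡ 34² = 1156 ≡ 28. Since 36 = 32 + 4, 23^36 ≡ 28·3: 28·3 = 84 ≡ 37. So 23^36 ≡ 37 (mod 47).
g(24): Repeated squaring mod 47: 24^1 ≡ 24, 24^2 ≡ 24² = 576 ≡ 12, 24^4 ≡ 12² = 144 ≡ 3, 24^8 ≡ 3² = 9, 24^16 ≡ 9² = 81 ≡ 34, 24^32 ≡ 34² = 1156 ≡ 28. Since 36 = 32 + 4, 24^36 ≡ 28·3: 28·3 = 84 ≡ 37. So 24^36 ≡ 37 (mod 47).
So g(23) = g(24) = 37 while 23 ≠ 24, hence g is not injective.
Since g is not injective, we determine |image(g)|. Computing x^36 mod 47 for each x (by repeated squaring, reducing mod 47 at every step), the values g(0), g(1), …, g(46) are: 0, 1, 14, 36, 8, 4, 34, 25, 18, 27, 9, 28, 6, 24, 21, 3, 17, 42, 2, 12, 32, 7, 16, 37, 37, 16, 7, 32, 12, 2, 42, 17, 3, 21, 24, 6, 28, 9, 27, 18, 25, 34, 4, 8, 36, 14, 1.
The distinct values are {0, 1, 2, 3, 4, 6, 7, 8, 9, 12, 14, 16, 17, 18, 21, 24, 25, 27, 28, 32, 34, 36, 37, 42}; there are 24 of them.

24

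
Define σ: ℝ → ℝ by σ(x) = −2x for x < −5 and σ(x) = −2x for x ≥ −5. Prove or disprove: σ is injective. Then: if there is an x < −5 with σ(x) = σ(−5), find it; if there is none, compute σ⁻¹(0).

0

Both pieces are strictly decreasing (slopes −2 and −2), so each is injective on its own interval.
The left piece maps (−∞, −5) onto (10, ∞); the right piece maps [−5, ∞) onto (−∞, 10].
These images are disjoint, so no value is attained by both pieces. So σ is injective.
Because the two images are disjoint, no x < −5 has σ(x) = σ(−5), so we compute σ⁻¹(0): 0 lies in (−∞, 10], so solve −2x = 0: x = (0 − 0)/(−2) = 0.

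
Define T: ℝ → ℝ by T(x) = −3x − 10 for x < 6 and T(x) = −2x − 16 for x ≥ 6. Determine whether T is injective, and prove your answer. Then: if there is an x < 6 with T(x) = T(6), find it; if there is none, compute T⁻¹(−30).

Both pieces are strictly decreasing (slopes −3 and −2), so each is injective on its own interval.
The left piece maps (−∞, 6) onto (−28, ∞); the right piece maps [6, ∞) onto (−∞, −28].
These images are disjoint, so no value is attained by both pieces. So T is injective.
Because the two images are disjoint, no x < 6 has T(x) = T(6), so we compute T⁻¹(−30): −30 lies in (−∞, −28], so solve −2x − 16 = −30: x = (−30 + 16)/(−2) = 7.

7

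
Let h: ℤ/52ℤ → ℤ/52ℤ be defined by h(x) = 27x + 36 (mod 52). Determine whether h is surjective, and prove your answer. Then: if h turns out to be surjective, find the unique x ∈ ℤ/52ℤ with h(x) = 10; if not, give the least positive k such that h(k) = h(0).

Recall: h is surjective if every y in the codomain equals h(x) for some x in the domain.
Since gcd(27, 52) = 1, 27 is invertible modulo 52. Euclid's algorithm: 52 = 1·27 + 25, 27 = 1·25 + 2, 25 = 12·2 + 1; back-substituting gives 1 = 27·27 − 14·52, so 27⁻¹ ≡ 27 (mod 52).
For any y ∈ ℤ/52ℤ, x = 27(y − 36) mod 52 satisfies h(x) = 27·27(y − 36) + 36 ≡ y (since 27·27 ≡ 1 mod 52). So every y has a preimage.
So h is surjective.
Since h is surjective, we find h⁻¹(10): we need 27x ≡ 10 − 36 ≡ 26 (mod 52). Using 27⁻¹ = 27: x ≡ 27·26 = 702 = 13·52 + 26, so x = 26.
Check: h(26) = 27·26 + 36 = 738 = 14·52 + 10 ≡ 10 (mod 52).

26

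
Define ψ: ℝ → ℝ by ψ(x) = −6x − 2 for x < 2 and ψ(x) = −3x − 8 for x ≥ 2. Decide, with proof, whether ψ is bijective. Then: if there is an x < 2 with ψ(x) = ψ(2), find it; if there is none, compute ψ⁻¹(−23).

5

Both pieces are strictly decreasing (slopes −6 and −3), so each is injective on its own interval.
The left piece maps (−∞, 2) onto (−14, ∞); the right piece maps [2, ∞) onto (−∞, −14].
Since −14 = −14, the images partition ℝ: ψ is injective and surjective, hence bijective.
Because the two images are disjoint, no x < 2 has ψ(x) = ψ(2), so we compute ψ⁻¹(−23): −23 lies in (−∞, −14], so solve −3x − 8 = −23: x = (−23 + 8)/(−3) = 5.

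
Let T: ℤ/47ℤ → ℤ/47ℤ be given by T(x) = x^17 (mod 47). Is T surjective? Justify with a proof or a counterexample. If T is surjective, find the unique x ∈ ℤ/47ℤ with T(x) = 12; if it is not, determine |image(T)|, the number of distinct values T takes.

21

Since 47 is prime, the nonzero elements of ℤ/47ℤ form a cyclic group of order 46.
As gcd(17, 46) = 1, raising to the 17th power is a bijection on this group: if a^17 ≡ b^17 then (ab^{−1})^17 = 1, and the only element of order dividing gcd(17, 46) = 1 is 1, so a = b.
With T(0) = 0 this makes T injective on all of ℤ/47ℤ, hence bijective (finite equal-size domain and codomain). In particular T is surjective.
Since T is surjective, we find the preimage of 12. The inverse of x ↦ x^17 on (ℤ/47ℤ)^× is x ↦ x^19, because 17·19 = 323 = 7·46 + 1 ≡ 1 (mod 46) and x^{46} = 1 for x ≠ 0 (Fermat). So T⁻¹(12) = 12^19 mod 47.
Repeated squaring mod 47: 12^1 ≡ 12, 12^2 ≡ 12² = 144 ≡ 3, 12^4 ≡ 3² = 9, 12^8 ≡ 9² = 81 ≡ 34, 12^16 ≡ 34² = 1156 ≡ 28. Since 19 = 16 + 2 + 1, 12^19 ≡ 28·3·12: 28·3 = 84 ≡ 37, then 37·12 = 444 ≡ 21. So 12^19 ≡ 21 (mod 47).
Hence T⁻¹(12) = 21.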